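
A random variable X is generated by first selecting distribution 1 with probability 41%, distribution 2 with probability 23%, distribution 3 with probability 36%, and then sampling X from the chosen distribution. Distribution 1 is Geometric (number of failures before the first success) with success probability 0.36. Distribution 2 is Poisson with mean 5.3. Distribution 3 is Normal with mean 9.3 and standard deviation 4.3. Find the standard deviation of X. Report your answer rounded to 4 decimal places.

Per component, 1: μ=1.77778, E[X²]=8.09877; 2: μ=5.3, E[X²]=33.39; 3: μ=9.3, E[X²]=104.98.
E[X] = 0.41·1.77778 + 0.23·5.3 + 0.36·9.3 = 5.29589.
E[X²] = 0.41·8.09877 + 0.23·33.39 + 0.36·104.98 = 48.793.
Var(X) = E[X²] − (E[X])² = 48.793 − 28.0464 = 20.7466.
SD(X) = √20.7466 = 4.55484.

4.5548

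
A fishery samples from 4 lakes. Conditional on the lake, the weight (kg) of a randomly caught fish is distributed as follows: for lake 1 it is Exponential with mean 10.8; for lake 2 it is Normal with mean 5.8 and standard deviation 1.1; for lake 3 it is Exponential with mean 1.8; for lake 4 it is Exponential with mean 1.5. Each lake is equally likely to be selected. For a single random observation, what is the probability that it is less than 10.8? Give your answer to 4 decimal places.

Conditional on each lake, P(X < 10.8): 1: 0.632121; 2: 0.999997; 3: 0.997521; 4: 0.999253.
By total probability, P(X < 10.8) = 0.25·0.632121 + 0.25·0.999997 + 0.25·0.997521 + 0.25·0.999253 = 0.907223.

0.9072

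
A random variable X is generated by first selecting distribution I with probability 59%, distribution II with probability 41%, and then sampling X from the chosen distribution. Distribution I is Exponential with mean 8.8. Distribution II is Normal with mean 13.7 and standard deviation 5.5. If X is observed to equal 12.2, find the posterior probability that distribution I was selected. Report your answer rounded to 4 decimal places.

Likelihoods f(12.2 | ·): I: 0.0284071; II: 0.0698869.
Posterior ∝ prior × likelihood. Numerator for I: 0.59·0.0284071 = 0.0167602.
Normalizing constant: 0.59·0.0284071 + 0.41·0.0698869 = 0.0454138.
P(I | observation) = 0.0167602 / 0.0454138 = 0.369055.

0.3691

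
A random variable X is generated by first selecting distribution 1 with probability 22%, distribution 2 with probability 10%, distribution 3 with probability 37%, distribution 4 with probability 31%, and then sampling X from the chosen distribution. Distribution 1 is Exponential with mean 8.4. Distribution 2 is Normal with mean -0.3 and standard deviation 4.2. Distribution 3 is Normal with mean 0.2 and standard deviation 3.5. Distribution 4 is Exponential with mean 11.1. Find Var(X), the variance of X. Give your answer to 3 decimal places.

Per component, 1: μ=8.4, E[X²]=141.12; 2: μ=-0.3, E[X²]=17.73; 3: μ=0.2, E[X²]=12.29; 4: μ=11.1, E[X²]=246.42.
E[X] = 0.22·8.4 + 0.1·-0.3 + 0.37·0.2 + 0.31·11.1 = 5.333.
E[X²] = 0.22·141.12 + 0.1·17.73 + 0.37·12.29 + 0.31·246.42 = 113.757.
Var(X) = E[X²] − (E[X])² = 113.757 − 28.4409 = 85.316.

85.316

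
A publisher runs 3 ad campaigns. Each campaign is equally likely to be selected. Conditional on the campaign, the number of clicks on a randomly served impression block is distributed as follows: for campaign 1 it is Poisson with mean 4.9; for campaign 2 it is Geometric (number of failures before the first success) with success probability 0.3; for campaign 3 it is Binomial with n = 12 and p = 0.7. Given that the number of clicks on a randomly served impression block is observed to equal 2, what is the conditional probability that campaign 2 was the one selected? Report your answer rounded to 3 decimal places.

0.621

Likelihoods P(X=2 | ·): 1: 0.0893962; 2: 0.147; 3: 0.000190964.
Posterior ∝ prior × likelihood. Numerator for 2: 0.333333·0.147 = 0.049.
Normalizing constant: 0.333333·0.0893962 + 0.333333·0.147 + 0.333333·0.000190964 = 0.0788624.
P(2 | observation) = 0.049 / 0.0788624 = 0.621335.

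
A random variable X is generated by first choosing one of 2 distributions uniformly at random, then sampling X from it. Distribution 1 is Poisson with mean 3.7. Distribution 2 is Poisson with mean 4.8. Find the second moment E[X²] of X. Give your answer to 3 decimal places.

For each component E[X²] = Var + (mean)², giving 1: 17.39; 2: 27.84.
Overall E[X²] = 0.5·17.39 + 0.5·27.84 = 22.615.

22.615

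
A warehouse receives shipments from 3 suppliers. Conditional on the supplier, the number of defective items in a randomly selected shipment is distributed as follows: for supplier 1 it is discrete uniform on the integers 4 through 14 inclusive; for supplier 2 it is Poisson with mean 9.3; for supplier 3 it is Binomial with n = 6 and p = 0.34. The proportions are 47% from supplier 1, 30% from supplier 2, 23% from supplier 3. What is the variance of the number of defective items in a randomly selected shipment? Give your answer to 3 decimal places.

Per component, 1: μ=9, E[X²]=91; 2: μ=9.3, E[X²]=95.79; 3: μ=2.04, E[X²]=5.508.
E[X] = 0.47·9 + 0.3·9.3 + 0.23·2.04 = 7.4892.
E[X²] = 0.47·91 + 0.3·95.79 + 0.23·5.508 = 72.7738.
Var(X) = E[X²] − (E[X])² = 72.7738 − 56.0881 = 16.6857.

16.686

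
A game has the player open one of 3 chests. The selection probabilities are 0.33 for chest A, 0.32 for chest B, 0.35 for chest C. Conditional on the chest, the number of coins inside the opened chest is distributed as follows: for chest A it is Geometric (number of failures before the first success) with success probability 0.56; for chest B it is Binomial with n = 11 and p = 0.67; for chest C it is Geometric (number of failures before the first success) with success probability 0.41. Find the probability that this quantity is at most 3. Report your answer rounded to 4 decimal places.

0.6279

Conditional on each chest, P(X ≤ 3): A: 0.962519; B: 0.00824324; C: 0.878826.
By total probability, P(X ≤ 3) = 0.33·0.962519 + 0.32·0.00824324 + 0.35·0.878826 = 0.627858.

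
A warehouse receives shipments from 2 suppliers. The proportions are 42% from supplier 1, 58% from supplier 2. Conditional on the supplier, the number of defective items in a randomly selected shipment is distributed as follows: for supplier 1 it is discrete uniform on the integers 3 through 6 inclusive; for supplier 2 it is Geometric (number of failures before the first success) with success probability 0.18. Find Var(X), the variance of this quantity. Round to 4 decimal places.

15.2048

Per component, 1: μ=4.5, E[X²]=21.5; 2: μ=4.55556, E[X²]=46.0617.
E[X] = 0.42·4.5 + 0.58·4.55556 = 4.53222.
E[X²] = 0.42·21.5 + 0.58·46.0617 = 35.7458.
Var(X) = E[X²] − (E[X])² = 35.7458 − 20.541 = 15.2048.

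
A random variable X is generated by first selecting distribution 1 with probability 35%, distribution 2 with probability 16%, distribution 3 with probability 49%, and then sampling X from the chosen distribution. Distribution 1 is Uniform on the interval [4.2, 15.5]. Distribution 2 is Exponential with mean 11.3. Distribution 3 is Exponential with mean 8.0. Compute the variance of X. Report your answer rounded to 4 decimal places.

57.0732

Per component, 1: μ=9.85, E[X²]=107.663; 2: μ=11.3, E[X²]=255.38; 3: μ=8, E[X²]=128.
E[X] = 0.35·9.85 + 0.16·11.3 + 0.49·8 = 9.1755.
E[X²] = 0.35·107.663 + 0.16·255.38 + 0.49·128 = 141.263.
Var(X) = E[X²] − (E[X])² = 141.263 − 84.1898 = 57.0732.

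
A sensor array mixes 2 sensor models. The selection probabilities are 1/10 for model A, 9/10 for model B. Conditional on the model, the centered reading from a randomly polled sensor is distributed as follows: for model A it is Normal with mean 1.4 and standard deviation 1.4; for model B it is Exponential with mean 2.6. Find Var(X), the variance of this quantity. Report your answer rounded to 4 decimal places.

6.4096

Per component, A: μ=1.4, E[X²]=3.92; B: μ=2.6, E[X²]=13.52.
E[X] = 0.1·1.4 + 0.9·2.6 = 2.48.
E[X²] = 0.1·3.92 + 0.9·13.52 = 12.56.
Var(X) = E[X²] − (E[X])² = 12.56 − 6.1504 = 6.4096.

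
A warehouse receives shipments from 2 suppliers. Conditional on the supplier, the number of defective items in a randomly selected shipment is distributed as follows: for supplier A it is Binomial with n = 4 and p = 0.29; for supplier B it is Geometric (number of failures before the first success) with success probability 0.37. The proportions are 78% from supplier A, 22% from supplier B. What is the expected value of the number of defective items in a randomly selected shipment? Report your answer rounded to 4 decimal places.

Component means — A: 1.16; B: 1.7027.
E[X] = 0.78·1.16 + 0.22·1.7027 = 1.27939.

1.2794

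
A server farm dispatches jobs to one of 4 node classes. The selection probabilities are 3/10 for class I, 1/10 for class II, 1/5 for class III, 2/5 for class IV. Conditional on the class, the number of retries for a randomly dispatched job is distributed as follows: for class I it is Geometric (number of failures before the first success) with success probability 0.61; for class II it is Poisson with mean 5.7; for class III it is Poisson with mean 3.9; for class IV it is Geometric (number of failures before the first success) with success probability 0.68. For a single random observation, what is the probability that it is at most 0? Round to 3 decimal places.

0.459

Conditional on each class, P(X ≤ 0): I: 0.61; II: 0.00334597; III: 0.0202419; IV: 0.68.
By total probability, P(X ≤ 0) = 0.3·0.61 + 0.1·0.00334597 + 0.2·0.0202419 + 0.4·0.68 = 0.459383.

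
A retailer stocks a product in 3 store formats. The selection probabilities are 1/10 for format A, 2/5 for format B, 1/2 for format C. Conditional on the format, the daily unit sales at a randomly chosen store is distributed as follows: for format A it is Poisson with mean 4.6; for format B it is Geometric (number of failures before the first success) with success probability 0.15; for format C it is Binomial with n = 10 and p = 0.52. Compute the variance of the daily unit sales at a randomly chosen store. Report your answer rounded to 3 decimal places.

Per component, A: μ=4.6, E[X²]=25.76; B: μ=5.66667, E[X²]=69.8889; C: μ=5.2, E[X²]=29.536.
E[X] = 0.1·4.6 + 0.4·5.66667 + 0.5·5.2 = 5.32667.
E[X²] = 0.1·25.76 + 0.4·69.8889 + 0.5·29.536 = 45.2996.
Var(X) = E[X²] − (E[X])² = 45.2996 − 28.3734 = 16.9262.

16.926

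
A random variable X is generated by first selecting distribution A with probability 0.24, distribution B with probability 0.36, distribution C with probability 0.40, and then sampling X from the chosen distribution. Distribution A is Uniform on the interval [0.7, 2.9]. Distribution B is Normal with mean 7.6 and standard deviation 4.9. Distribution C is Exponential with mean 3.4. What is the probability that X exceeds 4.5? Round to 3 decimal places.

Conditional on each component, P(X > 4.5): A: 0; B: 0.73652; C: 0.266194.
By total probability, P(X > 4.5) = 0.24·0 + 0.36·0.73652 + 0.4·0.266194 = 0.371625.

0.372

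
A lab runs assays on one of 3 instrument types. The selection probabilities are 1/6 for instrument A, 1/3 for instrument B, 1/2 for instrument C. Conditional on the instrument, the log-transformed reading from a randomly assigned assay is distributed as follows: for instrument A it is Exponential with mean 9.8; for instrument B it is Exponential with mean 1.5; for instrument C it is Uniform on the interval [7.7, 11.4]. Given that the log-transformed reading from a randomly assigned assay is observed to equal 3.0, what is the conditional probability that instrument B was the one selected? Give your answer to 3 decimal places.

0.706

Likelihoods f(3.0 | ·): A: 0.0751323; B: 0.0902235; C: 0.
Posterior ∝ prior × likelihood. Numerator for B: 0.333333·0.0902235 = 0.0300745.
Normalizing constant: 0.166667·0.0751323 + 0.333333·0.0902235 + 0.5·0 = 0.0425966.
P(B | observation) = 0.0300745 / 0.0425966 = 0.706031.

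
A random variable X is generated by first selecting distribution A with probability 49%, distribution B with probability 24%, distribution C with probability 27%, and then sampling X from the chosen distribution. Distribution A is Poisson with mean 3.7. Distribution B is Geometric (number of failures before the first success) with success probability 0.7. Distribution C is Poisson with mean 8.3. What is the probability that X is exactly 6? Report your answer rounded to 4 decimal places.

0.0738

Conditional on each component, P(X = 6): A: 0.0881025; B: 0.0005103; C: 0.112847.
By total probability, P(X = 6) = 0.49·0.0881025 + 0.24·0.0005103 + 0.27·0.112847 = 0.0737615.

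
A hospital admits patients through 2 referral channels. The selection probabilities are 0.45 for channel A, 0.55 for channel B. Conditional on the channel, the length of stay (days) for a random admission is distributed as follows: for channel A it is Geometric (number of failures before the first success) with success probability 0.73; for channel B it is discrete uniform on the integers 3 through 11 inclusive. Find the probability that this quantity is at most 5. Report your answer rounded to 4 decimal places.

Conditional on each channel, P(X ≤ 5): A: 0.999613; B: 0.333333.
By total probability, P(X ≤ 5) = 0.45·0.999613 + 0.55·0.333333 = 0.633159.

0.6332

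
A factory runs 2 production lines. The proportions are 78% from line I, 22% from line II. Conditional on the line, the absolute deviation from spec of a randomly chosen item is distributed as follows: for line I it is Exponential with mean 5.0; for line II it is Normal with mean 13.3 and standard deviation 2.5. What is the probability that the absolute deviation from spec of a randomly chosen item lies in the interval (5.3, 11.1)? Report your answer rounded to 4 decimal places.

0.2270

Conditional on each line, P(5.3 < X < 11.1): I: 0.237847; II: 0.188743.
By total probability, P(5.3 < X < 11.1) = 0.78·0.237847 + 0.22·0.188743 = 0.227044.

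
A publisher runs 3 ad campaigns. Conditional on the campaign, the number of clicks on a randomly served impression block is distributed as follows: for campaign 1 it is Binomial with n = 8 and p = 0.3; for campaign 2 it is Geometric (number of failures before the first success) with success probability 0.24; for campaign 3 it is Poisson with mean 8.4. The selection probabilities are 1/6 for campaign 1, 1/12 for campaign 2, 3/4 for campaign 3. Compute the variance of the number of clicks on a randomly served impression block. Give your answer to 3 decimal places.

13.899

Per component, 1: μ=2.4, E[X²]=7.44; 2: μ=3.16667, E[X²]=23.2222; 3: μ=8.4, E[X²]=78.96.
E[X] = 0.166667·2.4 + 0.0833333·3.16667 + 0.75·8.4 = 6.96389.
E[X²] = 0.166667·7.44 + 0.0833333·23.2222 + 0.75·78.96 = 62.3952.
Var(X) = E[X²] − (E[X])² = 62.3952 − 48.4957 = 13.8994.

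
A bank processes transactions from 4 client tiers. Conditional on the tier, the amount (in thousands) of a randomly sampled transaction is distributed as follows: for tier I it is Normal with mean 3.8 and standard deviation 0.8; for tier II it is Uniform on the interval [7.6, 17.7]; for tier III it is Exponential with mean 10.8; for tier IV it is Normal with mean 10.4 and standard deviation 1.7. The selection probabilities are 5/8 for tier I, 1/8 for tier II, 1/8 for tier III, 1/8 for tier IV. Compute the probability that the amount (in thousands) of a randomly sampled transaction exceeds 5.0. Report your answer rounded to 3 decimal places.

0.370

Conditional on each tier, P(X > 5.0): I: 0.0668072; II: 1; III: 0.629416; IV: 0.999255.
By total probability, P(X > 5.0) = 0.625·0.0668072 + 0.125·1 + 0.125·0.629416 + 0.125·0.999255 = 0.370338.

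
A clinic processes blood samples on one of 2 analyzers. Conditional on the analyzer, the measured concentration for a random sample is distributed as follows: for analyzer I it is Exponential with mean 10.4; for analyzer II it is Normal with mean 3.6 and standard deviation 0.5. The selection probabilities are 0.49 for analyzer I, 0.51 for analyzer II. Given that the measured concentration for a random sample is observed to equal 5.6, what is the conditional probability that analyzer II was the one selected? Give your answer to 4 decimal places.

0.0049

Likelihoods f(5.6 | ·): I: 0.0561198; II: 0.00026766.
Posterior ∝ prior × likelihood. Numerator for II: 0.51·0.00026766 = 0.000136507.
Normalizing constant: 0.49·0.0561198 + 0.51·0.00026766 = 0.0276352.
P(II | observation) = 0.000136507 / 0.0276352 = 0.0049396.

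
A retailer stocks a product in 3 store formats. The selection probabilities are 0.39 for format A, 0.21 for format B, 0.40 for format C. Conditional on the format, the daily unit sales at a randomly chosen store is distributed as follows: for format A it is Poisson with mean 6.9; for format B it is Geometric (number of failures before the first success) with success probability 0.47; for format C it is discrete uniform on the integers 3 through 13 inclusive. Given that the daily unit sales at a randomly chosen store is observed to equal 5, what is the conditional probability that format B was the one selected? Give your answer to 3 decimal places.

Likelihoods P(X=5 | ·): A: 0.131351; B: 0.0196552; C: 0.0909091.
Posterior ∝ prior × likelihood. Numerator for B: 0.21·0.0196552 = 0.00412759.
Normalizing constant: 0.39·0.131351 + 0.21·0.0196552 + 0.4·0.0909091 = 0.091718.
P(B | observation) = 0.00412759 / 0.091718 = 0.0450031.

0.045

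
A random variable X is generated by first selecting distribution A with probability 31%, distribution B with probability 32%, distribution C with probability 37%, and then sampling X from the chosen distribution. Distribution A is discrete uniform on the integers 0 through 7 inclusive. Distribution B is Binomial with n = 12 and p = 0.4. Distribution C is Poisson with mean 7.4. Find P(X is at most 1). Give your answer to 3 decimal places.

Conditional on each component, P(X ≤ 1): A: 0.25; B: 0.019591; C: 0.00513452.
By total probability, P(X ≤ 1) = 0.31·0.25 + 0.32·0.019591 + 0.37·0.00513452 = 0.0856689.

0.086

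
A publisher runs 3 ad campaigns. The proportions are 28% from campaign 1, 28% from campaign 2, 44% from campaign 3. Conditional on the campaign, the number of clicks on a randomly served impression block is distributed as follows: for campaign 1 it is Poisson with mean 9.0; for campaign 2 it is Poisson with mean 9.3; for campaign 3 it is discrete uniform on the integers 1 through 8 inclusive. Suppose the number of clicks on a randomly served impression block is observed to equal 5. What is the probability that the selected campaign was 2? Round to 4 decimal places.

Likelihoods P(X=5 | ·): 1: 0.0607269; 2: 0.0530023; 3: 0.125.
Posterior ∝ prior × likelihood. Numerator for 2: 0.28·0.0530023 = 0.0148406.
Normalizing constant: 0.28·0.0607269 + 0.28·0.0530023 + 0.44·0.125 = 0.0868442.
P(2 | observation) = 0.0148406 / 0.0868442 = 0.170888.

0.1709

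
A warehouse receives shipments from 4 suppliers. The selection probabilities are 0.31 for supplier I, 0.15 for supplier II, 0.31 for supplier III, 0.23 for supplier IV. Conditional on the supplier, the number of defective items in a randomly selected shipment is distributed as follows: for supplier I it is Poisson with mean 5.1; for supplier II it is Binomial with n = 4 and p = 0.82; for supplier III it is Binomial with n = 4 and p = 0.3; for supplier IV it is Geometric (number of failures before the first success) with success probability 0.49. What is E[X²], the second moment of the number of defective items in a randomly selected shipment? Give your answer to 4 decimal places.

12.7909

For each component E[X²] = Var + (mean)², giving I: 31.11; II: 11.3488; III: 2.28; IV: 3.20741.
Overall E[X²] = 0.31·31.11 + 0.15·11.3488 + 0.31·2.28 + 0.23·3.20741 = 12.7909.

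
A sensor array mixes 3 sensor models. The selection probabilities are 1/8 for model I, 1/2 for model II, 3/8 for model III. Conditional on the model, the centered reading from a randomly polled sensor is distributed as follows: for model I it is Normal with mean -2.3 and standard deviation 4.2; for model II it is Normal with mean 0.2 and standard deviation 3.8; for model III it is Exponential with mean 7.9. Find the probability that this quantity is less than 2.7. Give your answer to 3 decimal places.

Conditional on each model, P(X < 2.7): I: 0.88307; II: 0.744697; III: 0.28949.
By total probability, P(X < 2.7) = 0.125·0.88307 + 0.5·0.744697 + 0.375·0.28949 = 0.591291.

0.591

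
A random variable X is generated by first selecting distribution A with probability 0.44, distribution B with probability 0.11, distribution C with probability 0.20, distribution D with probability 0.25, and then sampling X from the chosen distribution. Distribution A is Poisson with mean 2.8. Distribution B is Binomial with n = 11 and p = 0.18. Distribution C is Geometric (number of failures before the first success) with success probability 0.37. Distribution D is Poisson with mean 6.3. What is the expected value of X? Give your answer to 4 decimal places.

Component means — A: 2.8; B: 1.98; C: 1.7027; D: 6.3.
E[X] = 0.44·2.8 + 0.11·1.98 + 0.2·1.7027 + 0.25·6.3 = 3.36534.

3.3653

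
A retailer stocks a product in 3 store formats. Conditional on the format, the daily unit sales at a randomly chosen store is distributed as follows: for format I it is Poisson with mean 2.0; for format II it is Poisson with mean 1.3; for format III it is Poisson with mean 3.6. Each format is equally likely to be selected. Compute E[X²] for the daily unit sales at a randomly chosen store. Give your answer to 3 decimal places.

8.517

For each component E[X²] = Var + (mean)², giving I: 6; II: 2.99; III: 16.56.
Overall E[X²] = 0.333333·6 + 0.333333·2.99 + 0.333333·16.56 = 8.51667.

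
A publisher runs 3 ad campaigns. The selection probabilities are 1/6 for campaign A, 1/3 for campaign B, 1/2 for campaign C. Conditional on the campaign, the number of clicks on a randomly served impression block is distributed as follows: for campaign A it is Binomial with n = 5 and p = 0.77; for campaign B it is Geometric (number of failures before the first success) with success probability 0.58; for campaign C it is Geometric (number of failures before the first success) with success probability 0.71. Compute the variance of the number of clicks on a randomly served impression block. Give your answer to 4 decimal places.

Per component, A: μ=3.85, E[X²]=15.708; B: μ=0.724138, E[X²]=1.77289; C: μ=0.408451, E[X²]=0.742115.
E[X] = 0.166667·3.85 + 0.333333·0.724138 + 0.5·0.408451 = 1.08727.
E[X²] = 0.166667·15.708 + 0.333333·1.77289 + 0.5·0.742115 = 3.58002.
Var(X) = E[X²] − (E[X])² = 3.58002 − 1.18216 = 2.39786.

2.3979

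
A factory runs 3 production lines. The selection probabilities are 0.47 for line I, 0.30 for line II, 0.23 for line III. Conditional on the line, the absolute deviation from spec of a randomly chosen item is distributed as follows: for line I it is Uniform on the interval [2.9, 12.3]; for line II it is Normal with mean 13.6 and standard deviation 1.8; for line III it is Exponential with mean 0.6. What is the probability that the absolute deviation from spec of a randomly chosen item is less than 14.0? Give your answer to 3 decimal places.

Conditional on each line, P(X < 14.0): I: 1; II: 0.58793; III: 1.
By total probability, P(X < 14.0) = 0.47·1 + 0.3·0.58793 + 0.23·1 = 0.876379.

0.876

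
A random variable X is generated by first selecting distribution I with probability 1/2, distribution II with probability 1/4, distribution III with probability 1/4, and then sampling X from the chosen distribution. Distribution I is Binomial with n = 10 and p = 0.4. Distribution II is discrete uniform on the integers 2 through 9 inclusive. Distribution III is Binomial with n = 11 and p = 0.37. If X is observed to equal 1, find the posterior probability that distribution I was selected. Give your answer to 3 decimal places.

Likelihoods P(X=1 | ·): I: 0.0403108; II: 0; III: 0.0400867.
Posterior ∝ prior × likelihood. Numerator for I: 0.5·0.0403108 = 0.0201554.
Normalizing constant: 0.5·0.0403108 + 0.25·0 + 0.25·0.0400867 = 0.0301771.
P(I | observation) = 0.0201554 / 0.0301771 = 0.667904.

0.668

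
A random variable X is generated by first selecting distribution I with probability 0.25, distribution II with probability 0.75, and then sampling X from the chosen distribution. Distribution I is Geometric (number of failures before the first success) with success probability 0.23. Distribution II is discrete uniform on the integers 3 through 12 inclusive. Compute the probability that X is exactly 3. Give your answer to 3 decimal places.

0.101

Conditional on each component, P(X = 3): I: 0.105003; II: 0.1.
By total probability, P(X = 3) = 0.25·0.105003 + 0.75·0.1 = 0.101251.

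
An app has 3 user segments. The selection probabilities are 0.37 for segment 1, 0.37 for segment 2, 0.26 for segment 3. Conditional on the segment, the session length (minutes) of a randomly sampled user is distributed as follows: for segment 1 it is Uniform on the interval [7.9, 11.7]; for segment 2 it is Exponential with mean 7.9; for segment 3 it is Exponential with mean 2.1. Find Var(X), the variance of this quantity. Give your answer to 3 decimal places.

Per component, 1: μ=9.8, E[X²]=97.2433; 2: μ=7.9, E[X²]=124.82; 3: μ=2.1, E[X²]=8.82.
E[X] = 0.37·9.8 + 0.37·7.9 + 0.26·2.1 = 7.095.
E[X²] = 0.37·97.2433 + 0.37·124.82 + 0.26·8.82 = 84.4566.
Var(X) = E[X²] − (E[X])² = 84.4566 − 50.339 = 34.1176.

34.118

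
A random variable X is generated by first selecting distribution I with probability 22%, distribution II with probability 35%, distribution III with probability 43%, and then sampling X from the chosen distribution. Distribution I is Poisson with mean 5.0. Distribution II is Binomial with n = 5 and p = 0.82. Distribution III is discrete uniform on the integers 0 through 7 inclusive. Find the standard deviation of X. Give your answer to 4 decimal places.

Per component, I: μ=5, E[X²]=30; II: μ=4.1, E[X²]=17.548; III: μ=3.5, E[X²]=17.5.
E[X] = 0.22·5 + 0.35·4.1 + 0.43·3.5 = 4.04.
E[X²] = 0.22·30 + 0.35·17.548 + 0.43·17.5 = 20.2668.
Var(X) = E[X²] − (E[X])² = 20.2668 − 16.3216 = 3.9452.
SD(X) = √3.9452 = 1.98625.

1.9863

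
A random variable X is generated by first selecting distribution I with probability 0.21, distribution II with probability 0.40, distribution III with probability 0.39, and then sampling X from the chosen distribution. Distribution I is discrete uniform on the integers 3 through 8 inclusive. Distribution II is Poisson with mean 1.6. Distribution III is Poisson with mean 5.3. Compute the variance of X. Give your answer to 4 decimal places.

6.7361

Per component, I: μ=5.5, E[X²]=33.1667; II: μ=1.6, E[X²]=4.16; III: μ=5.3, E[X²]=33.39.
E[X] = 0.21·5.5 + 0.4·1.6 + 0.39·5.3 = 3.862.
E[X²] = 0.21·33.1667 + 0.4·4.16 + 0.39·33.39 = 21.6511.
Var(X) = E[X²] − (E[X])² = 21.6511 − 14.915 = 6.73606.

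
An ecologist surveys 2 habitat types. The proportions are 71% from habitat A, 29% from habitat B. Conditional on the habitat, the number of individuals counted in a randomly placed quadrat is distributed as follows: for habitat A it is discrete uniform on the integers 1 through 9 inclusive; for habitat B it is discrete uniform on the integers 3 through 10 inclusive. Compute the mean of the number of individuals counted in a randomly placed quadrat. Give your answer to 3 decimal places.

5.435

Component means — A: 5; B: 6.5.
E[X] = 0.71·5 + 0.29·6.5 = 5.435.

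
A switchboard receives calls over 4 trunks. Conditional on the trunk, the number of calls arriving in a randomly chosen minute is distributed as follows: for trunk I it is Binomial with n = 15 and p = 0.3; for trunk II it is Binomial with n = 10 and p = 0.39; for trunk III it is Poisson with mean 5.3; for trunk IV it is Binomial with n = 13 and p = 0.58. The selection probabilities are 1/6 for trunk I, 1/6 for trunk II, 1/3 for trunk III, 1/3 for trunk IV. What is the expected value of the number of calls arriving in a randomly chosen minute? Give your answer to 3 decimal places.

5.680

Component means — I: 4.5; II: 3.9; III: 5.3; IV: 7.54.
E[X] = 0.166667·4.5 + 0.166667·3.9 + 0.333333·5.3 + 0.333333·7.54 = 5.68.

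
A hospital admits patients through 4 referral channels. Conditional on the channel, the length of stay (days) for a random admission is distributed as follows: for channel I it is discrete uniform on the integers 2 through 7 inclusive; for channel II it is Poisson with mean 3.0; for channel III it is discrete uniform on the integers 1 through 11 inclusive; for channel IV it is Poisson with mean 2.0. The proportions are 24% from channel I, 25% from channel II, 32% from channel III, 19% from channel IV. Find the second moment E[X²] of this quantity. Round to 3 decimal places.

For each component E[X²] = Var + (mean)², giving I: 23.1667; II: 12; III: 46; IV: 6.
Overall E[X²] = 0.24·23.1667 + 0.25·12 + 0.32·46 + 0.19·6 = 24.42.

24.420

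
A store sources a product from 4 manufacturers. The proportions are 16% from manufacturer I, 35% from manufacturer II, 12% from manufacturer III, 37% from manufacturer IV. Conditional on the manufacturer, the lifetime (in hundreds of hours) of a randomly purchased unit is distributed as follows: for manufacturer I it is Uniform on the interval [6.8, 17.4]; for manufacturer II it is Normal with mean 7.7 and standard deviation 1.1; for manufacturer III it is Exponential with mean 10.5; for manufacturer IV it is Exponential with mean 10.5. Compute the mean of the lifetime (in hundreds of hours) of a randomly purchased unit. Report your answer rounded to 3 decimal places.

Component means — I: 12.1; II: 7.7; III: 10.5; IV: 10.5.
E[X] = 0.16·12.1 + 0.35·7.7 + 0.12·10.5 + 0.37·10.5 = 9.776.

9.776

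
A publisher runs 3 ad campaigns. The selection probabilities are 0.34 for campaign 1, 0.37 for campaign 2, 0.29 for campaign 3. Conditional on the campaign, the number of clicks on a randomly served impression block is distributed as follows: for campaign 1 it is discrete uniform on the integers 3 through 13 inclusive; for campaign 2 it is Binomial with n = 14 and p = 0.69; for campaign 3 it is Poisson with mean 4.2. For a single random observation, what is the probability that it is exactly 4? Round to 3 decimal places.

Conditional on each campaign, P(X = 4): 1: 0.0909091; 2: 0.00185972; 3: 0.194424.
By total probability, P(X = 4) = 0.34·0.0909091 + 0.37·0.00185972 + 0.29·0.194424 = 0.08798.

0.088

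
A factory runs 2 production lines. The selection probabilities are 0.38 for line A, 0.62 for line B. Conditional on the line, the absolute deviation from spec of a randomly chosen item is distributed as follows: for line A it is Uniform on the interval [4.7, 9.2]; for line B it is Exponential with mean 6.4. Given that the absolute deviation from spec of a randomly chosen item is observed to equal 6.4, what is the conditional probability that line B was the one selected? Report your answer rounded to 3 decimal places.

Likelihoods f(6.4 | ·): A: 0.222222; B: 0.0574812.
Posterior ∝ prior × likelihood. Numerator for B: 0.62·0.0574812 = 0.0356383.
Normalizing constant: 0.38·0.222222 + 0.62·0.0574812 = 0.120083.
P(B | observation) = 0.0356383 / 0.120083 = 0.296781.

0.297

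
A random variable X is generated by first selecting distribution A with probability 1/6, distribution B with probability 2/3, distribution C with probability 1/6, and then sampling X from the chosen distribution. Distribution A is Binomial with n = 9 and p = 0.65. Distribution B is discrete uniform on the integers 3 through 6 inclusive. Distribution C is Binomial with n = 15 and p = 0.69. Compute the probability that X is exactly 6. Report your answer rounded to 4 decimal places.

0.2143

Conditional on each component, P(X = 6): A: 0.271621; B: 0.25; C: 0.0142808.
By total probability, P(X = 6) = 0.166667·0.271621 + 0.666667·0.25 + 0.166667·0.0142808 = 0.214317.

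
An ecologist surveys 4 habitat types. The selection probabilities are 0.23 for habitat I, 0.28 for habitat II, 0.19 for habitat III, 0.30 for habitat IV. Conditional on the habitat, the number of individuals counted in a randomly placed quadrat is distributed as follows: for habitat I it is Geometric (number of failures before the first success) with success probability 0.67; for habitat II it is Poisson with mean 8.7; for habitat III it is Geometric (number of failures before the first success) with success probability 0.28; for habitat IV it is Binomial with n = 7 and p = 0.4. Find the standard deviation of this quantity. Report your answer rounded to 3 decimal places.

Per component, I: μ=0.492537, E[X²]=0.977723; II: μ=8.7, E[X²]=84.39; III: μ=2.57143, E[X²]=15.7959; IV: μ=2.8, E[X²]=9.52.
E[X] = 0.23·0.492537 + 0.28·8.7 + 0.19·2.57143 + 0.3·2.8 = 3.87786.
E[X²] = 0.23·0.977723 + 0.28·84.39 + 0.19·15.7959 + 0.3·9.52 = 29.7113.
Var(X) = E[X²] − (E[X])² = 29.7113 − 15.0378 = 14.6735.
SD(X) = √14.6735 = 3.83061.

3.831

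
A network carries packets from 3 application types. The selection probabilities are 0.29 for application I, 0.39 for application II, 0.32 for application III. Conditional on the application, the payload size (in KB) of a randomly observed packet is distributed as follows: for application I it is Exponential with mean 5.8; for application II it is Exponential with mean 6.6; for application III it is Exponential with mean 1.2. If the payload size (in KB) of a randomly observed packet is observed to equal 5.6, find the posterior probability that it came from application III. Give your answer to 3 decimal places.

0.054

Likelihoods f(5.6 | ·): I: 0.0656528; II: 0.064858; III: 0.0078363.
Posterior ∝ prior × likelihood. Numerator for III: 0.32·0.0078363 = 0.00250762.
Normalizing constant: 0.29·0.0656528 + 0.39·0.064858 + 0.32·0.0078363 = 0.0468416.
P(III | observation) = 0.00250762 / 0.0468416 = 0.053534.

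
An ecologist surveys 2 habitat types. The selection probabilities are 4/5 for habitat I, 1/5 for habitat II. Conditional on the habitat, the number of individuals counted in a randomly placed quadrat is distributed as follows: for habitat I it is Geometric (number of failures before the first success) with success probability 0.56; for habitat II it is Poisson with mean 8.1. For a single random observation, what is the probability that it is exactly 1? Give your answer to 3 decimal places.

Conditional on each habitat, P(X = 1): I: 0.2464; II: 0.00245867.
By total probability, P(X = 1) = 0.8·0.2464 + 0.2·0.00245867 = 0.197612.

0.198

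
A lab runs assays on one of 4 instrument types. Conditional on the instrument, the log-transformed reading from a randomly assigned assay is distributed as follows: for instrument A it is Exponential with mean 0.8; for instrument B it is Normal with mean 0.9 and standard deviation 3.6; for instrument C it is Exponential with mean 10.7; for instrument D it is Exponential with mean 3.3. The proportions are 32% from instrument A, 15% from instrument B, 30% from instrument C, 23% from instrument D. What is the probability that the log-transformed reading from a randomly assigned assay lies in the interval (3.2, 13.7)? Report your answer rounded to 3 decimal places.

Conditional on each instrument, P(3.2 < X < 13.7): A: 0.0183156; B: 0.261259; C: 0.463578; D: 0.363457.
By total probability, P(3.2 < X < 13.7) = 0.32·0.0183156 + 0.15·0.261259 + 0.3·0.463578 + 0.23·0.363457 = 0.267718.

0.268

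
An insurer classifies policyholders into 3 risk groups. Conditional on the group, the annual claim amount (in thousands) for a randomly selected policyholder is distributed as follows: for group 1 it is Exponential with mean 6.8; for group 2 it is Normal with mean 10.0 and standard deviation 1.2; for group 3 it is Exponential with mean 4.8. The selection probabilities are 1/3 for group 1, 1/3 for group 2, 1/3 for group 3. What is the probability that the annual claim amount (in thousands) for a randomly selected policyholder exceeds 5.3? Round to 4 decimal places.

0.5967

Conditional on each group, P(X > 5.3): 1: 0.458676; 2: 0.999955; 3: 0.331487.
By total probability, P(X > 5.3) = 0.333333·0.458676 + 0.333333·0.999955 + 0.333333·0.331487 = 0.596706.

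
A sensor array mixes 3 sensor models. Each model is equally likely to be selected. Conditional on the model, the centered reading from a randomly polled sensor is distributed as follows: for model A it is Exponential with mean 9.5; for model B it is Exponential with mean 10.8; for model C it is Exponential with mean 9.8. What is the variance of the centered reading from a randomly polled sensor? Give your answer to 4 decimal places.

Per component, A: μ=9.5, E[X²]=180.5; B: μ=10.8, E[X²]=233.28; C: μ=9.8, E[X²]=192.08.
E[X] = 0.333333·9.5 + 0.333333·10.8 + 0.333333·9.8 = 10.0333.
E[X²] = 0.333333·180.5 + 0.333333·233.28 + 0.333333·192.08 = 201.953.
Var(X) = E[X²] − (E[X])² = 201.953 − 100.668 = 101.286.

101.2856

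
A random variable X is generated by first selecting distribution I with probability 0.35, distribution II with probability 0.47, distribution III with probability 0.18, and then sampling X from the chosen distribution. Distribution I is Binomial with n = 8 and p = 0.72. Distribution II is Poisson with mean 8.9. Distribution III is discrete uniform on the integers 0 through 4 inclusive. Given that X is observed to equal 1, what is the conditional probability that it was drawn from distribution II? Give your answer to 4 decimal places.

Likelihoods P(X=1 | ·): I: 0.000777193; II: 0.00121386; III: 0.2.
Posterior ∝ prior × likelihood. Numerator for II: 0.47·0.00121386 = 0.000570515.
Normalizing constant: 0.35·0.000777193 + 0.47·0.00121386 + 0.18·0.2 = 0.0368425.
P(II | observation) = 0.000570515 / 0.0368425 = 0.0154852.

0.0155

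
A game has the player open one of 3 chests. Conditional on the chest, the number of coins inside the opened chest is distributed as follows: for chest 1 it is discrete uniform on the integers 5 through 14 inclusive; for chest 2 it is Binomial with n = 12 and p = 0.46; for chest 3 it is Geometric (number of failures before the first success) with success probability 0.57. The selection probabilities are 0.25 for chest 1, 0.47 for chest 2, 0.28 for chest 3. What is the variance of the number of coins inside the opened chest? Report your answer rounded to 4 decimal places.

Per component, 1: μ=9.5, E[X²]=98.5; 2: μ=5.52, E[X²]=33.4512; 3: μ=0.754386, E[X²]=1.89258.
E[X] = 0.25·9.5 + 0.47·5.52 + 0.28·0.754386 = 5.18063.
E[X²] = 0.25·98.5 + 0.47·33.4512 + 0.28·1.89258 = 40.877.
Var(X) = E[X²] − (E[X])² = 40.877 − 26.8389 = 14.0381.

14.0381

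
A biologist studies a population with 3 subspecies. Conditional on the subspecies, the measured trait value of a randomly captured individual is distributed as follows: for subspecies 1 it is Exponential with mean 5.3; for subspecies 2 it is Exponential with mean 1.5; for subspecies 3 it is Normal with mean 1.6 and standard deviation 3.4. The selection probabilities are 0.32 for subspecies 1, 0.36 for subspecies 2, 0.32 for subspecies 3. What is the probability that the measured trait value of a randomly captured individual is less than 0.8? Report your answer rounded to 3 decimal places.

0.324

Conditional on each subspecies, P(X < 0.8): 1: 0.140104; 2: 0.413354; 3: 0.40699.
By total probability, P(X < 0.8) = 0.32·0.140104 + 0.36·0.413354 + 0.32·0.40699 = 0.323877.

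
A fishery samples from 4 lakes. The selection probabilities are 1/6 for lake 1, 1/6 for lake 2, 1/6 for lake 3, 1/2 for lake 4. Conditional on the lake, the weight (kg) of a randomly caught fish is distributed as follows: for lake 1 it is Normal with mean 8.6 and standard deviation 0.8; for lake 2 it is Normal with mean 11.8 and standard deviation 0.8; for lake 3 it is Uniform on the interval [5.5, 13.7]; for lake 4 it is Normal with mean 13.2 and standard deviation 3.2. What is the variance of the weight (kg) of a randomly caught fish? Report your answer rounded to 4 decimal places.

9.7206

Per component, 1: μ=8.6, E[X²]=74.6; 2: μ=11.8, E[X²]=139.88; 3: μ=9.6, E[X²]=97.7633; 4: μ=13.2, E[X²]=184.48.
E[X] = 0.166667·8.6 + 0.166667·11.8 + 0.166667·9.6 + 0.5·13.2 = 11.6.
E[X²] = 0.166667·74.6 + 0.166667·139.88 + 0.166667·97.7633 + 0.5·184.48 = 144.281.
Var(X) = E[X²] − (E[X])² = 144.281 − 134.56 = 9.72056.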